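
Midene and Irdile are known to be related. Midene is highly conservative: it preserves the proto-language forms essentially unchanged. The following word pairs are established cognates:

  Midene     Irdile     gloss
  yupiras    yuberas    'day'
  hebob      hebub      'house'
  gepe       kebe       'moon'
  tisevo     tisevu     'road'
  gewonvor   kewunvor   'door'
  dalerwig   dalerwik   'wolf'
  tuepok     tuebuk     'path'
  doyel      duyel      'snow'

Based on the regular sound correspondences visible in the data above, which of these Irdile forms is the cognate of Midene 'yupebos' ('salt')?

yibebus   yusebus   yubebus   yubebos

gepe ~ kebe — Midene p corresponds to Irdile b between vowels (before a front vowel).
tuepok ~ tuebuk, doyel ~ duyel — Midene o corresponds to Irdile u after a consonant, before a consonant other than r, m, n, p, b, f, v.
Applying these to Midene 'yupebos':
  yupebos → yubebos   (p→b between vowels (before a front vowel))
  yubebos → yubebus   (o→u after a consonant, before a consonant other than r, m, n, p, b, f, v)
So the Irdile cognate is 'yubebus'.

yubebus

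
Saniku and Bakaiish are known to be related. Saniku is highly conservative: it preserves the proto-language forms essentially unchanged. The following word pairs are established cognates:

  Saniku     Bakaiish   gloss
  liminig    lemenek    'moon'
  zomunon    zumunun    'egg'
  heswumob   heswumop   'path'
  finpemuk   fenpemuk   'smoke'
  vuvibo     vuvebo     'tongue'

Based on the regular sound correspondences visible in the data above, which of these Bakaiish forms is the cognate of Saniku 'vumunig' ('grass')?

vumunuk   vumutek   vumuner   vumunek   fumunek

liminig ~ lemenek — Saniku i corresponds to Bakaiish e after a consonant, before a consonant other than r, m, n, p, b, f, v.
liminig ~ lemenek — Saniku g corresponds to Bakaiish k word-finally.
Applying these to Saniku 'vumunig':
  vumunig → vumuneg   (i→e after a consonant, before a consonant other than r, m, n, p, b, f, v)
  vumuneg → vumunek   (g→k word-finally)
So the Bakaiish cognate is 'vumunek'.

vumunek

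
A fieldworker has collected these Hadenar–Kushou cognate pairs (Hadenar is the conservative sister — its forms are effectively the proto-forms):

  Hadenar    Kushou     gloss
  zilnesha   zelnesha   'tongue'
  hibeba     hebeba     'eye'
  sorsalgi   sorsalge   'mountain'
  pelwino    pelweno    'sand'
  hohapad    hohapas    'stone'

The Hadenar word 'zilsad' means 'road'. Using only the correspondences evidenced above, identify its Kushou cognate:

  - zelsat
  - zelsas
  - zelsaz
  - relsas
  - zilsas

zelsas

zilnesha ~ zelnesha — Hadenar i corresponds to Kushou e after a consonant, before a consonant other than r, m, n, p, b, f, v.
hohapad ~ hohapas — Hadenar d corresponds to Kushou s word-finally.
Applying these to Hadenar 'zilsad':
  zilsad → zelsad   (i→e after a consonant, before a consonant other than r, m, n, p, b, f, v)
  zelsad → zelsas   (d→s word-finally)
So the Kushou cognate is 'zelsas'.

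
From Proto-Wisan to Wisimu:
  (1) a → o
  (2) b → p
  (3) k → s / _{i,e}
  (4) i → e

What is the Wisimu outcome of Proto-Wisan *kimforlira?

semforlero

Wisimu: *kimforlira
  kimforlira → kimforliro   [vowel merger]
  kimforliro (rule 2 does not apply)
  kimforliro → simforliro   [palatalisation]
  simforliro → semforlero   [vowel merger]
  giving Wisimu semforlero.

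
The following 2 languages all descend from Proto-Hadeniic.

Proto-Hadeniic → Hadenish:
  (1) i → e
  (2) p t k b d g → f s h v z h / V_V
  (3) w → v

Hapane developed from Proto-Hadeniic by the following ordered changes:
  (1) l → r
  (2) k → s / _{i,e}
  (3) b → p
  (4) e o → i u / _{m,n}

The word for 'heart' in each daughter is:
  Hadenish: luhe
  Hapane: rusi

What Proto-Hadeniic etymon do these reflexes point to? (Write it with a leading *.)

Position 3: Hadenish has h, Hapane has s. Taking the neighbouring segments as reconstructed: Hadenish h could go back to *k or *g or *h; Hapane s could go back to *k or *s — the one source consistent with every daughter is *k.
Position 4: Hadenish has e, Hapane has i. Taking the neighbouring segments as reconstructed: Hadenish e could go back to *e or *i; Hapane i can only go back to *i — the one source consistent with every daughter is *i.
Position 1: Hadenish has l, Hapane has r. Hadenish preserves l here (none of its changes turn any other segment into l), so the proto-segment is *l.
The remaining positions agree across the daughters. Check the candidate against every language:
Hadenish: *luki
  luki → luke   [vowel merger]
  luke → luhe   [intervocalic lenition]
  luhe (rule 3 does not apply)
  giving Hadenish luhe.
Hapane: *luki > ruki > rusi  (by unconditioned shift, palatalisation)
Only *luki yields all of Hadenish luhe, Hapane rusi.

*luki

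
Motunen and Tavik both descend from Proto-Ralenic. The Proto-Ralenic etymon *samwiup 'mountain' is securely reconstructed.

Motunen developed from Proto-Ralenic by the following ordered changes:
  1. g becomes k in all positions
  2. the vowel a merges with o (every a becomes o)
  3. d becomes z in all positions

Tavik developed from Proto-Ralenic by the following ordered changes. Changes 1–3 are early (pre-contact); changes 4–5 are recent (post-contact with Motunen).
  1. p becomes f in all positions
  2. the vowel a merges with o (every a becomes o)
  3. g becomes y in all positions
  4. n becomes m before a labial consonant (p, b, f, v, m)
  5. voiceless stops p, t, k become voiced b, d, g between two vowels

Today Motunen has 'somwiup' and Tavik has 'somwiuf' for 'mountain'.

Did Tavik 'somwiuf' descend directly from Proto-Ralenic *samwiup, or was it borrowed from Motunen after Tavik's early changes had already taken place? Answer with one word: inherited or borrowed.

inherited

If inherited, *samwiup would pass through all of Tavik's changes:
Tavik: start from *samwiup.
  rule 1 (unconditioned shift): samwiup → samwiuf
  rule 2 (vowel merger): samwiuf → somwiuf
  rule 3: no change — somwiuf
  rule 4: no change — somwiuf
  rule 5: no change — somwiuf
  ⇒ Tavik somwiuf
If borrowed from Motunen 'somwiup' after the early changes, it would undergo only the recent ones:
  rule 4 (nasal place assimilation): no change (somwiup)
  rule 5 (intervocalic voicing): no change (somwiup)
  ⇒ as a loan: somwiup
Tavik 'somwiuf' matches the inherited outcome exactly, so it is an inherited cognate, not a loan.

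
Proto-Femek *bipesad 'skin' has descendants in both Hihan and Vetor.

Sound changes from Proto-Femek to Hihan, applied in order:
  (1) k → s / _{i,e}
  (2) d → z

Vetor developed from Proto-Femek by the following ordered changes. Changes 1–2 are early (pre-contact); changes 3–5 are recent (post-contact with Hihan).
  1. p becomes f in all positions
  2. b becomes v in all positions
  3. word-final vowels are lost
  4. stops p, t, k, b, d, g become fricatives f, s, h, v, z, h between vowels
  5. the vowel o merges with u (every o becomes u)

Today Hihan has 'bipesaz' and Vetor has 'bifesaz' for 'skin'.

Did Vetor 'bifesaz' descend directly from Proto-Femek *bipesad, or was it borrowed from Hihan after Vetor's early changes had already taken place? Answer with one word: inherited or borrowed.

borrowed

If inherited, *bipesad would pass through all of Vetor's changes:
Vetor: *bipesad
  bipesad → bifesad   [unconditioned shift]
  bifesad → vifesad   [unconditioned shift]
  vifesad (rule 3 does not apply)
  vifesad (rule 4 does not apply)
  vifesad (rule 5 does not apply)
  giving Vetor vifesad.
If borrowed from Hihan 'bipesaz' after the early changes, it would undergo only the recent ones:
  rule 3 (apocope): no change (bipesaz)
  rule 4 (intervocalic lenition): bipesaz → bifesaz
  rule 5 (vowel merger): no change (bifesaz)
  ⇒ as a loan: bifesaz
Vetor 'bifesaz' matches the loan outcome 'bifesaz', not the inherited 'vifesad' — it skipped the early Vetor changes, so it was borrowed from Hihan.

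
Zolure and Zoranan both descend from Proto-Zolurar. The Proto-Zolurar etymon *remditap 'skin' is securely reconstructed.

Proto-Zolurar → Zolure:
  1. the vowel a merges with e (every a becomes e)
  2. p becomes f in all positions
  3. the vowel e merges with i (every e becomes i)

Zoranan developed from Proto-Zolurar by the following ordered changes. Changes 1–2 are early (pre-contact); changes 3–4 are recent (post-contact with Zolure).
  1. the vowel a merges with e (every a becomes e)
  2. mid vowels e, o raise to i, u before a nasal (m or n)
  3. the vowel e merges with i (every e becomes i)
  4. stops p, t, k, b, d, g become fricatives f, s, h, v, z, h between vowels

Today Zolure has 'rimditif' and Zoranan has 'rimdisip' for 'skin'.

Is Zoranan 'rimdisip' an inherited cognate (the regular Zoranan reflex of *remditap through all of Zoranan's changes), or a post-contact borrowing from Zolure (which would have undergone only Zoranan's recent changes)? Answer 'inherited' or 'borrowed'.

inherited

If inherited, *remditap would pass through all of Zoranan's changes:
Zoranan: *remditap
  remditap → remditep   [vowel merger]
  remditep → rimditep   [pre-nasal raising]
  rimditep → rimditip   [vowel merger]
  rimditip → rimdisip   [intervocalic lenition]
  giving Zoranan rimdisip.
If borrowed from Zolure 'rimditif' after the early changes, it would undergo only the recent ones:
  rule 3 (vowel merger): no change (rimditif)
  rule 4 (intervocalic lenition): rimditif → rimdisif
  ⇒ as a loan: rimdisif
Zoranan 'rimdisip' matches the inherited outcome exactly, so it is an inherited cognate, not a loan.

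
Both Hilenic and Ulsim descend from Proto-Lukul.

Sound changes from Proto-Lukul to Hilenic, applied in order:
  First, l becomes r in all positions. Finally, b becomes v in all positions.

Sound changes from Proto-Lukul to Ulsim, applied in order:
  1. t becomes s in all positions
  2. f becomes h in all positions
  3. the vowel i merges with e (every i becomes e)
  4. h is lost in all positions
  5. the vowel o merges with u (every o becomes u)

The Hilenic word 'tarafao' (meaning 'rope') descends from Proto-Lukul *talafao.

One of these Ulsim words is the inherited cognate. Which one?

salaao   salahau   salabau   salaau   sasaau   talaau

salaau

Ulsim: start from *talafao.
  rule 1 (unconditioned shift): talafao → salafao
  rule 2 (unconditioned shift): salafao → salahao
  rule 3: no change — salahao
  rule 4 (h-loss): salahao → salaao
  rule 5 (vowel merger): salaao → salaau
  ⇒ Ulsim salaau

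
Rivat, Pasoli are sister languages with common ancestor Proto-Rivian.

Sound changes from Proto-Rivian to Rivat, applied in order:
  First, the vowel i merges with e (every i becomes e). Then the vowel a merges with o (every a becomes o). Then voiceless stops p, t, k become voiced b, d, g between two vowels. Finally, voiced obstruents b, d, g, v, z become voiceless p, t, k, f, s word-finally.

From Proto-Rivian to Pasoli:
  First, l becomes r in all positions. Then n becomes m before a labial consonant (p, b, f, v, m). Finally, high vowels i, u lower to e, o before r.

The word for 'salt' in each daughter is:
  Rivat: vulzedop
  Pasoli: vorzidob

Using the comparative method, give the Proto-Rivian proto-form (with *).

Position 3: Rivat has l, Pasoli has r. Rivat preserves l here (none of its changes turn any other segment into l), so the proto-segment is *l.
Position 5: Rivat has e, Pasoli has i. Pasoli preserves i here (none of its changes turn any other segment into i), so the proto-segment is *i.
This points to *vulzidob. Verify forward in each daughter:
Rivat: start from *vulzidob.
  rule 1 (vowel merger): vulzidob → vulzedob
  rule 2: no change — vulzedob
  rule 3: no change — vulzedob
  rule 4 (final devoicing): vulzedob → vulzedop
  ⇒ Rivat vulzedop
Pasoli: start from *vulzidob.
  rule 1 (unconditioned shift): vulzidob → vurzidob
  rule 2: no change — vurzidob
  rule 3 (pre-rhotic lowering): vurzidob → vorzidob
  ⇒ Pasoli vorzidob
No other proto-form is consistent with every reflex, so the reconstruction is *vulzidob.

*vulzidob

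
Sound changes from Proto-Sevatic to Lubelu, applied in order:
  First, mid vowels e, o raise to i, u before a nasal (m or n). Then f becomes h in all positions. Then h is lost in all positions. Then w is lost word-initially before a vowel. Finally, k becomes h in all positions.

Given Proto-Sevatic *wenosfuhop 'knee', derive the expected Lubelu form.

Lubelu: *wenosfuhop > winosfuhop > winoshuhop > winosuop > inosuop  (by pre-nasal raising, unconditioned shift, h-loss, glide loss)

inosuop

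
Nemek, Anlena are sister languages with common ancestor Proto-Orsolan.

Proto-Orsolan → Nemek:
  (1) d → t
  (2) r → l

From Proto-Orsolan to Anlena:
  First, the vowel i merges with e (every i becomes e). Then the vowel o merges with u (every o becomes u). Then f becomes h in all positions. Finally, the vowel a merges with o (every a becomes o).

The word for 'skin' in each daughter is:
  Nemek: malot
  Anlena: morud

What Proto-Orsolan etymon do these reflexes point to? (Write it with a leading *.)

Position 3: Nemek has l, Anlena has r. Anlena preserves r here (none of its changes turn any other segment into r), so the proto-segment is *r.
Position 2: Nemek has a, Anlena has o. Nemek preserves a here (none of its changes turn any other segment into a), so the proto-segment is *a.
This points to *marod. Verify forward in each daughter:
Nemek: *marod
  marod → marot   [unconditioned shift]
  marot → malot   [unconditioned shift]
  giving Nemek malot.
Anlena: start from *marod.
  rule 1: no change — marod
  rule 2 (vowel merger): marod → marud
  rule 3: no change — marud
  rule 4 (vowel merger): marud → morud
  ⇒ Anlena morud
Only *marod yields all of Nemek malot, Anlena morud.

*marod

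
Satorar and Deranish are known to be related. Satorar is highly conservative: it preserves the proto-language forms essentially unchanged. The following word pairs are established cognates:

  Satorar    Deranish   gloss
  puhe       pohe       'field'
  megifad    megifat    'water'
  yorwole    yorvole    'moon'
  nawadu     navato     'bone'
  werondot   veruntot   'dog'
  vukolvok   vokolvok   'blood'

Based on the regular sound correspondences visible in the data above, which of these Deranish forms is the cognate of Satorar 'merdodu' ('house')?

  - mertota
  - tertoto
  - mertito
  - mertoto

werondot ~ veruntot — Satorar d corresponds to Deranish t after a consonant, before a back vowel.
nawadu ~ navato — Satorar d corresponds to Deranish t between vowels (before a back vowel).
nawadu ~ navato — Satorar u corresponds to Deranish o word-finally.
Applying these to Satorar 'merdodu':
  merdodu → mertodu   (d→t after a consonant, before a back vowel)
  mertodu → mertotu   (d→t between vowels (before a back vowel))
  mertotu → mertoto   (u→o word-finally)
So the Deranish cognate is 'mertoto'.

mertoto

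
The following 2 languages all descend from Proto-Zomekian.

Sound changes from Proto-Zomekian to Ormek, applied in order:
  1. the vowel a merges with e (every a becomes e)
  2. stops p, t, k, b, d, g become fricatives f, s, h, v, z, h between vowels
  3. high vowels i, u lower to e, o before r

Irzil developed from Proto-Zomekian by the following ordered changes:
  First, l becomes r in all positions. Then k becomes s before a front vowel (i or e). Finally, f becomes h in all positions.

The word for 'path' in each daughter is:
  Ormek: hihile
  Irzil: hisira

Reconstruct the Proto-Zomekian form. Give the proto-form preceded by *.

Position 3: Ormek has h, Irzil has s. Taking the neighbouring segments as reconstructed: Ormek h could go back to *k or *g or *h; Irzil s could go back to *k or *s — the one source consistent with every daughter is *k.
Position 6: Ormek has e, Irzil has a. Irzil preserves a here (none of its changes turn any other segment into a), so the proto-segment is *a.
Continuing position by position gives *hikila; check it forward:
Ormek: *hikila
  hikila → hikile   [vowel merger]
  hikile → hihile   [intervocalic lenition]
  hihile (rule 3 does not apply)
  giving Ormek hihile.
Irzil: *hikila
  hikila → hikira   [unconditioned shift]
  hikira → hisira   [palatalisation]
  hisira (rule 3 does not apply)
  giving Irzil hisira.
No other proto-form is consistent with every reflex, so the reconstruction is *hikila.

*hikila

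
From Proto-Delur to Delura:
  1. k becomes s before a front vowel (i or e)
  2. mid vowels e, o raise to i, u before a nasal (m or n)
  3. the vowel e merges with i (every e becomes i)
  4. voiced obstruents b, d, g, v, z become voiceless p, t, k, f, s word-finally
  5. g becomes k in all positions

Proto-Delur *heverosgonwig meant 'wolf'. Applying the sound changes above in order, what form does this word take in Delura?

Delura: *heverosgonwig
  heverosgonwig (rule 1 does not apply)
  heverosgonwig → heverosgunwig   [pre-nasal raising]
  heverosgunwig → hivirosgunwig   [vowel merger]
  hivirosgunwig → hivirosgunwik   [final devoicing]
  hivirosgunwik → hiviroskunwik   [unconditioned shift]
  giving Delura hiviroskunwik.

hiviroskunwik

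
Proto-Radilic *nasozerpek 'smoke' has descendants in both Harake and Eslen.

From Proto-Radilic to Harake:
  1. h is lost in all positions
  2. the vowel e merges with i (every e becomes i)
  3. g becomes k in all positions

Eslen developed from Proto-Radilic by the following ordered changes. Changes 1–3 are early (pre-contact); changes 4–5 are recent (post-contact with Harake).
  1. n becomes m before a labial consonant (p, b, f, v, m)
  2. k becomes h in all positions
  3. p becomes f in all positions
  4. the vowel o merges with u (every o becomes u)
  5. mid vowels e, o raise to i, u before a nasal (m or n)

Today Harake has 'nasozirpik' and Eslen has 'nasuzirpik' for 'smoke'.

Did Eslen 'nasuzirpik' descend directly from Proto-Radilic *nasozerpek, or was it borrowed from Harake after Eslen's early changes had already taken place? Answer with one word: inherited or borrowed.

borrowed

If inherited, *nasozerpek would pass through all of Eslen's changes:
Eslen: *nasozerpek > nasozerpeh > nasozerfeh > nasuzerfeh  (by unconditioned shift, unconditioned shift, vowel merger)
If borrowed from Harake 'nasozirpik' after the early changes, it would undergo only the recent ones:
  rule 4 (vowel merger): nasozirpik → nasuzirpik
  rule 5 (pre-nasal raising): no change (nasuzirpik)
  ⇒ as a loan: nasuzirpik
Eslen 'nasuzirpik' matches the loan outcome 'nasuzirpik', not the inherited 'nasuzerfeh' — it skipped the early Eslen changes, so it was borrowed from Harake.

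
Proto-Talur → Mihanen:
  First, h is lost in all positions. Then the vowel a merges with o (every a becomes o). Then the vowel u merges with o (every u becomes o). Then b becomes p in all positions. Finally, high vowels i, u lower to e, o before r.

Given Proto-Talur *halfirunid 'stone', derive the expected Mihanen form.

Mihanen: *halfirunid > alfirunid > olfirunid > olfironid > olferonid  (by h-loss, vowel merger, vowel merger, pre-rhotic lowering)

olferonid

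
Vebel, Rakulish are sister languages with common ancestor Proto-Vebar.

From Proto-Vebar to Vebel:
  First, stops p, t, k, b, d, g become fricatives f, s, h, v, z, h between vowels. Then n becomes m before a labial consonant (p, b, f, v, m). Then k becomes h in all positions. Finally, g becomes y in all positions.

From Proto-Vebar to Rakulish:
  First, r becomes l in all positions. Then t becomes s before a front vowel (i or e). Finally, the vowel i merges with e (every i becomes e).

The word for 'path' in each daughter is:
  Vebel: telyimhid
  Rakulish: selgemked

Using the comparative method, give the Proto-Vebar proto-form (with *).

*telgimkid

Position 1: Vebel has t, Rakulish has s. Vebel preserves t here (none of its changes turn any other segment into t), so the proto-segment is *t.
Position 5: Vebel has i, Rakulish has e. Vebel preserves i here (none of its changes turn any other segment into i), so the proto-segment is *i.
Verify the candidate proto-form against each daughter:
Vebel: *telgimkid > telgimhid > telyimhid  (by unconditioned shift, unconditioned shift)
Rakulish: *telgimkid
  telgimkid (rule 1 does not apply)
  telgimkid → selgimkid   [palatalisation]
  selgimkid → selgemked   [vowel merger]
  giving Rakulish selgemked.
Only *telgimkid yields all of Vebel telyimhid, Rakulish selgemked.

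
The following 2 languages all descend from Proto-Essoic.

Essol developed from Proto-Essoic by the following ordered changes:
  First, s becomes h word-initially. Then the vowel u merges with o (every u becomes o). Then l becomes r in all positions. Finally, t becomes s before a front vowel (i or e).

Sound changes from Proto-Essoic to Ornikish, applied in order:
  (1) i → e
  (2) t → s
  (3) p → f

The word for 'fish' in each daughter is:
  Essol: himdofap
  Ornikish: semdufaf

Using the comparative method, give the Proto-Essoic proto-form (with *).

*simdufap

Position 5: Essol has o, Ornikish has u. Ornikish preserves u here (none of its changes turn any other segment into u), so the proto-segment is *u.
Position 1: Essol has h, Ornikish has s. Taking the neighbouring segments as reconstructed: Essol h could go back to *s or *h; Ornikish s could go back to *t or *s — the one source consistent with every daughter is *s.
Position 2: Essol has i, Ornikish has e. Essol preserves i here (none of its changes turn any other segment into i), so the proto-segment is *i.
This points to *simdufap. Verify forward in each daughter:
Essol: *simdufap
  simdufap → himdufap   [debuccalisation]
  himdufap → himdofap   [vowel merger]
  himdofap (rule 3 does not apply)
  himdofap (rule 4 does not apply)
  giving Essol himdofap.
Ornikish: start from *simdufap.
  rule 1 (vowel merger): simdufap → semdufap
  rule 2: no change — semdufap
  rule 3 (unconditioned shift): semdufap → semdufaf
  ⇒ Ornikish semdufaf
Only *simdufap yields all of Essol himdofap, Ornikish semdufaf.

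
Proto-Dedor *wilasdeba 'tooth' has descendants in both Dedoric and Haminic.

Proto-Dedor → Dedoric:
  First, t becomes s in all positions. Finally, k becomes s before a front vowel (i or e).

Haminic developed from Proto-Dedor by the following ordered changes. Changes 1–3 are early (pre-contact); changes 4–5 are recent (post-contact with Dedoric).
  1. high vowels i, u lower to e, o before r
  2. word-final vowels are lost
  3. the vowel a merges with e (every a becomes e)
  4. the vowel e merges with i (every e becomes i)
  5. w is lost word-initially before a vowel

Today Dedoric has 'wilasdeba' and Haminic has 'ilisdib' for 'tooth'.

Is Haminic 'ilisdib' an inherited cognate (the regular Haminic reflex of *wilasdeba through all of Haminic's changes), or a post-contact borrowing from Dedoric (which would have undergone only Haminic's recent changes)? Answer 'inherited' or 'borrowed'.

If inherited, *wilasdeba would pass through all of Haminic's changes:
Haminic: *wilasdeba > wilasdeb > wilesdeb > wilisdib > ilisdib  (by apocope, vowel merger, vowel merger, glide loss)
If borrowed from Dedoric 'wilasdeba' after the early changes, it would undergo only the recent ones:
  rule 4 (vowel merger): wilasdeba → wilasdiba
  rule 5 (glide loss): wilasdiba → ilasdiba
  ⇒ as a loan: ilasdiba
Haminic 'ilisdib' matches the inherited outcome exactly, so it is an inherited cognate, not a loan.

inherited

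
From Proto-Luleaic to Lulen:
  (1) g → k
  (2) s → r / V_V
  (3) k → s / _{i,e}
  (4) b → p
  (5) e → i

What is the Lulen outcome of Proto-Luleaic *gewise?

siwiri

Lulen: *gewise
  gewise → kewise   [unconditioned shift]
  kewise → kewire   [rhotacism]
  kewire → sewire   [palatalisation]
  sewire (rule 4 does not apply)
  sewire → siwiri   [vowel merger]
  giving Lulen siwiri.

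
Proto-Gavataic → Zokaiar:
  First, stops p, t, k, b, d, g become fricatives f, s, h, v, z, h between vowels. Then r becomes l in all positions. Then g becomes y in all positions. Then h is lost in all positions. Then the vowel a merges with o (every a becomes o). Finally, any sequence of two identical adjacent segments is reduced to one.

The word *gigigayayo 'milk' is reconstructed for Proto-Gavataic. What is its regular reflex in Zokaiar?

Zokaiar: start from *gigigayayo.
  rule 1 (intervocalic lenition): gigigayayo → gihihayayo
  rule 2: no change — gihihayayo
  rule 3 (unconditioned shift): gihihayayo → yihihayayo
  rule 4 (h-loss): yihihayayo → yiiayayo
  rule 5 (vowel merger): yiiayayo → yiioyoyo
  rule 6 (degemination): yiioyoyo → yioyoyo
  ⇒ Zokaiar yioyoyo

yioyoyo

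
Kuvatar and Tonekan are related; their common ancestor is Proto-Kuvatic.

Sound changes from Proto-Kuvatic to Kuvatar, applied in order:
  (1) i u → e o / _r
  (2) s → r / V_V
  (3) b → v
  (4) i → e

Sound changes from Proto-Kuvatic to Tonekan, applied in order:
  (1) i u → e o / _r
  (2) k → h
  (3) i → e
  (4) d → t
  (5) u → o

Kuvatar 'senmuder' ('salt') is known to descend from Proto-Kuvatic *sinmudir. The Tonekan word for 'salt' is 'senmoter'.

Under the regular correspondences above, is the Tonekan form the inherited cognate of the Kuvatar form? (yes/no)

yes

Derive the expected Tonekan reflex of *sinmudir:
Tonekan: *sinmudir > sinmuder > senmuder > senmuter > senmoter  (by pre-rhotic lowering, vowel merger, unconditioned shift, vowel merger)
Tonekan 'senmoter' matches the regular reflex exactly, so the pair is cognate.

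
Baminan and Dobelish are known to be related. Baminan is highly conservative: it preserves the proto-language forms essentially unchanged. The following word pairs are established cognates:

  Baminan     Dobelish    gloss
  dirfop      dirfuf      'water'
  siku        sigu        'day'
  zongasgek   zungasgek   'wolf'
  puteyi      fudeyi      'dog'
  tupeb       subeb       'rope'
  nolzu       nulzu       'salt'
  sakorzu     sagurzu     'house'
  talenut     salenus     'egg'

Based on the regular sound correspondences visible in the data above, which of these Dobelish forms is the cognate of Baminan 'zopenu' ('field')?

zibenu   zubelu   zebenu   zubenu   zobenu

dirfop ~ dirfuf — Baminan o corresponds to Dobelish u after a consonant, before a labial obstruent.
tupeb ~ subeb — Baminan p corresponds to Dobelish b between vowels (before a front vowel).
Applying these to Baminan 'zopenu':
  zopenu → zupenu   (o→u after a consonant, before a labial obstruent)
  zupenu → zubenu   (p→b between vowels (before a front vowel))
So the Dobelish cognate is 'zubenu'.

zubenu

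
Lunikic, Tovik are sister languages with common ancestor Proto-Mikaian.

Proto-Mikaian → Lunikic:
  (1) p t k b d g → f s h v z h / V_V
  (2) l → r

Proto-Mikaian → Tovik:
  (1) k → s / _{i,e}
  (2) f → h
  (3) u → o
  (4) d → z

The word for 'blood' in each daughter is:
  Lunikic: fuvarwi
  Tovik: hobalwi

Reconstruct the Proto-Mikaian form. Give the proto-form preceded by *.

Position 2: Lunikic has u, Tovik has o. Lunikic preserves u here (none of its changes turn any other segment into u), so the proto-segment is *u.
Position 1: Lunikic has f, Tovik has h. Taking the neighbouring segments as reconstructed: Lunikic f can only go back to *f; Tovik h could go back to *f or *h — the one source consistent with every daughter is *f.
Position 3: Lunikic has v, Tovik has b. Tovik preserves b here (none of its changes turn any other segment into b), so the proto-segment is *b.
Verify the candidate proto-form against each daughter:
Lunikic: start from *fubalwi.
  rule 1 (intervocalic lenition): fubalwi → fuvalwi
  rule 2 (unconditioned shift): fuvalwi → fuvarwi
  ⇒ Lunikic fuvarwi
Tovik: *fubalwi
  fubalwi (rule 1 does not apply)
  fubalwi → hubalwi   [unconditioned shift]
  hubalwi → hobalwi   [vowel merger]
  hobalwi (rule 4 does not apply)
  giving Tovik hobalwi.
Only *fubalwi yields all of Lunikic fuvarwi, Tovik hobalwi.

*fubalwi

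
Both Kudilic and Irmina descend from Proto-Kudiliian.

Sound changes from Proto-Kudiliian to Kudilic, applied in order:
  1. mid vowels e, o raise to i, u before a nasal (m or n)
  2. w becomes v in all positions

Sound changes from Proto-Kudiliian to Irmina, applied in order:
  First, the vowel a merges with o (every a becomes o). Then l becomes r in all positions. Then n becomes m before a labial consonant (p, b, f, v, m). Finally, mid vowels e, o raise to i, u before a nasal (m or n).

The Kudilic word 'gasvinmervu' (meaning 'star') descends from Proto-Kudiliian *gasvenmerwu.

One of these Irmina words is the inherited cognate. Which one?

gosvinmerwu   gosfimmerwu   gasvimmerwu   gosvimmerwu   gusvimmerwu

Irmina: *gasvenmerwu > gosvenmerwu > gosvemmerwu > gosvimmerwu  (by vowel merger, nasal place assimilation, pre-nasal raising)
The other candidates each miss or misapply at least one Irmina change.

gosvimmerwu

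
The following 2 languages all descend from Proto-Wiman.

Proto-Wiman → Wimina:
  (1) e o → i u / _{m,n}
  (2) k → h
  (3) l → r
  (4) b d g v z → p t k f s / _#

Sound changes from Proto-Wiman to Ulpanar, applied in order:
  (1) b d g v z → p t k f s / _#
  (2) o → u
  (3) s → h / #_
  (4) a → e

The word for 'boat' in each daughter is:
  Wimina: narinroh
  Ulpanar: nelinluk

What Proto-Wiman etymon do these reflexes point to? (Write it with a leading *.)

Position 8: Wimina has h, Ulpanar has k. Taking the neighbouring segments as reconstructed: Wimina h could go back to *k or *h; Ulpanar k could go back to *k or *g — the one source consistent with every daughter is *k.
Position 7: Wimina has o, Ulpanar has u. Wimina preserves o here (none of its changes turn any other segment into o), so the proto-segment is *o.
Position 6: Wimina has r, Ulpanar has l. Ulpanar preserves l here (none of its changes turn any other segment into l), so the proto-segment is *l.
This points to *nalinlok. Verify forward in each daughter:
Wimina: start from *nalinlok.
  rule 1: no change — nalinlok
  rule 2 (unconditioned shift): nalinlok → nalinloh
  rule 3 (unconditioned shift): nalinloh → narinroh
  rule 4: no change — narinroh
  ⇒ Wimina narinroh
Ulpanar: *nalinlok
  nalinlok (rule 1 does not apply)
  nalinlok → nalinluk   [vowel merger]
  nalinluk (rule 3 does not apply)
  nalinluk → nelinluk   [vowel merger]
  giving Ulpanar nelinluk.
No other proto-form is consistent with every reflex, so the reconstruction is *nalinlok.

*nalinlok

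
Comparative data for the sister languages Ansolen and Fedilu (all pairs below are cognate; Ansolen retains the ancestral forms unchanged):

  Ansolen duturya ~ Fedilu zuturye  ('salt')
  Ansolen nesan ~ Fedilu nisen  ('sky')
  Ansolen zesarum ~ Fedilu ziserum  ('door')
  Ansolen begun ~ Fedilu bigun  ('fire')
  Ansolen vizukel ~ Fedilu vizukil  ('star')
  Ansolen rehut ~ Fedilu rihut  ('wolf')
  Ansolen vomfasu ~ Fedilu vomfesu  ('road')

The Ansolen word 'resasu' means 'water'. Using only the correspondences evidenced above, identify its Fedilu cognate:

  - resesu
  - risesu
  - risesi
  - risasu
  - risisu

nesan ~ nisen, zesarum ~ ziserum — Ansolen e corresponds to Fedilu i after a consonant, before a consonant other than r, m, n, p, b, f, v.
vomfasu ~ vomfesu — Ansolen a corresponds to Fedilu e after a consonant, before a consonant other than r, m, n, p, b, f, v.
Applying these to Ansolen 'resasu':
  resasu → risasu   (e→i after a consonant, before a consonant other than r, m, n, p, b, f, v)
  risasu → risesu   (a→e after a consonant, before a consonant other than r, m, n, p, b, f, v)
So the Fedilu cognate is 'risesu'.

risesu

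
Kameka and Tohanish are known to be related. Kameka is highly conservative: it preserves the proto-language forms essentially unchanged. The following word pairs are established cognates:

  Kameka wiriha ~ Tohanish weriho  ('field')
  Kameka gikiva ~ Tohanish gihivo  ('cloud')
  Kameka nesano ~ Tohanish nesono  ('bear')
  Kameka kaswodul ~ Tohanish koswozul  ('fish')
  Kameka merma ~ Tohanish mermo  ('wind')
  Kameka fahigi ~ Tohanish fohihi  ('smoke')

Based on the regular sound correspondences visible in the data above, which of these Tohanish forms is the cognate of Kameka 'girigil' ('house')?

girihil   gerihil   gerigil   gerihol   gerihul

wiriha ~ weriho — Kameka i corresponds to Tohanish e after a consonant, before r.
fahigi ~ fohihi — Kameka g corresponds to Tohanish h between vowels (before a front vowel).
Applying these to Kameka 'girigil':
  girigil → gerigil   (i→e after a consonant, before r)
  gerigil → gerihil   (g→h between vowels (before a front vowel))
So the Tohanish cognate is 'gerihil'.

gerihil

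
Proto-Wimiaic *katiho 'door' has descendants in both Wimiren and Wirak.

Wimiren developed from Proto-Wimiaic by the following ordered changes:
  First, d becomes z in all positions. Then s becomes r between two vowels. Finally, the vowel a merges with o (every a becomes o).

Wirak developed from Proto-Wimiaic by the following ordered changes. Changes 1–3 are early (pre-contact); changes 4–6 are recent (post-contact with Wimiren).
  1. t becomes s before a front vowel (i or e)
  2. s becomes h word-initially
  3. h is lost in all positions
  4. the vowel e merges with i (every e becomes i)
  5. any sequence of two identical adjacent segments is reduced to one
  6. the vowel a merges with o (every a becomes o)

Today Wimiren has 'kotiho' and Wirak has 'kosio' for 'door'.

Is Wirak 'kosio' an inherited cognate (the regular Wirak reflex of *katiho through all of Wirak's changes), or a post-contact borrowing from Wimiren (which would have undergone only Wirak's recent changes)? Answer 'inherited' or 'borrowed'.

If inherited, *katiho would pass through all of Wirak's changes:
Wirak: start from *katiho.
  rule 1 (palatalisation): katiho → kasiho
  rule 2: no change — kasiho
  rule 3 (h-loss): kasiho → kasio
  rule 4: no change — kasio
  rule 5: no change — kasio
  rule 6 (vowel merger): kasio → kosio
  ⇒ Wirak kosio
If borrowed from Wimiren 'kotiho' after the early changes, it would undergo only the recent ones:
  rule 4 (vowel merger): no change (kotiho)
  rule 5 (degemination): no change (kotiho)
  rule 6 (vowel merger): no change (kotiho)
  ⇒ as a loan: kotiho
Wirak 'kosio' matches the inherited outcome exactly, so it is an inherited cognate, not a loan.

inherited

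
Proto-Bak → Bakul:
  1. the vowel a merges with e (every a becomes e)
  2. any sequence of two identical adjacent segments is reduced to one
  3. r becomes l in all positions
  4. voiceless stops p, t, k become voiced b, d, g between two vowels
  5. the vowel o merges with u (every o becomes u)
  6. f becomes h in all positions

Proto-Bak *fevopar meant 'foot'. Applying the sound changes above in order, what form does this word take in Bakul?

hevubel

Bakul: *fevopar > fevoper > fevopel > fevobel > fevubel > hevubel  (by vowel merger, unconditioned shift, intervocalic voicing, vowel merger, unconditioned shift)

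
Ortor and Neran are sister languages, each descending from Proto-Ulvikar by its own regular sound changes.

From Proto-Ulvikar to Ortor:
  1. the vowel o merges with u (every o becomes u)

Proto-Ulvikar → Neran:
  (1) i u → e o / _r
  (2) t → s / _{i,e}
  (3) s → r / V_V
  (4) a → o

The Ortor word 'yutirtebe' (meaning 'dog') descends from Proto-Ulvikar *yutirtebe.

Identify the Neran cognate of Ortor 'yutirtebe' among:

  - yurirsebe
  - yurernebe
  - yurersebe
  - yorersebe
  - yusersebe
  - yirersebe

Neran: start from *yutirtebe.
  rule 1 (pre-rhotic lowering): yutirtebe → yutertebe
  rule 2 (palatalisation): yutertebe → yusersebe
  rule 3 (rhotacism): yusersebe → yurersebe
  rule 4: no change — yurersebe
  ⇒ Neran yurersebe
Among the options, 'yurersebe' alone shows every Neran change applied in order.

yurersebe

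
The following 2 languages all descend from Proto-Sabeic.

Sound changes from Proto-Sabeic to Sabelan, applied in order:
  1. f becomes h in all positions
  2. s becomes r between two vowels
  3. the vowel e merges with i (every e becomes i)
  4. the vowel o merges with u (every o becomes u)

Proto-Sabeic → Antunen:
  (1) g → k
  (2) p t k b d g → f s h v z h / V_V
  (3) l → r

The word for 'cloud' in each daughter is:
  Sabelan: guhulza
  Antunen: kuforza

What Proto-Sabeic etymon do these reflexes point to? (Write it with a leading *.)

Position 4: Sabelan has u, Antunen has o. Antunen preserves o here (none of its changes turn any other segment into o), so the proto-segment is *o.
Position 3: Sabelan has h, Antunen has f. Taking the neighbouring segments as reconstructed: Sabelan h could go back to *f or *h; Antunen f could go back to *p or *f — the one source consistent with every daughter is *f.
Position 1: Sabelan has g, Antunen has k. Sabelan preserves g here (none of its changes turn any other segment into g), so the proto-segment is *g.
Verify the candidate proto-form against each daughter:
Sabelan: start from *gufolza.
  rule 1 (unconditioned shift): gufolza → guholza
  rule 2: no change — guholza
  rule 3: no change — guholza
  rule 4 (vowel merger): guholza → guhulza
  ⇒ Sabelan guhulza
Antunen: *gufolza > kufolza > kuforza  (by unconditioned shift, unconditioned shift)
Only *gufolza yields all of Sabelan guhulza, Antunen kuforza.

*gufolza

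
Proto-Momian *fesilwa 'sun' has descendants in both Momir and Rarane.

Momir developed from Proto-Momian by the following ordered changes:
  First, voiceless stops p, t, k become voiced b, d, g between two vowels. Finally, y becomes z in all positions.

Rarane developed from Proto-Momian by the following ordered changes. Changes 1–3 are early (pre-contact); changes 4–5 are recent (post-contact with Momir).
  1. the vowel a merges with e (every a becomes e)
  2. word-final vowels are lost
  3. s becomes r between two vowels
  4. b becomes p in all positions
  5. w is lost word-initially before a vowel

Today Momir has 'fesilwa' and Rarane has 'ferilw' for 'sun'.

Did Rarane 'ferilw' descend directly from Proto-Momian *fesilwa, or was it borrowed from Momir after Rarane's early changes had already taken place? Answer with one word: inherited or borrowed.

inherited

If inherited, *fesilwa would pass through all of Rarane's changes:
Rarane: *fesilwa
  fesilwa → fesilwe   [vowel merger]
  fesilwe → fesilw   [apocope]
  fesilw → ferilw   [rhotacism]
  ferilw (rule 4 does not apply)
  ferilw (rule 5 does not apply)
  giving Rarane ferilw.
If borrowed from Momir 'fesilwa' after the early changes, it would undergo only the recent ones:
  rule 4 (unconditioned shift): no change (fesilwa)
  rule 5 (glide loss): no change (fesilwa)
  ⇒ as a loan: fesilwa
Rarane 'ferilw' matches the inherited outcome exactly, so it is an inherited cognate, not a loan.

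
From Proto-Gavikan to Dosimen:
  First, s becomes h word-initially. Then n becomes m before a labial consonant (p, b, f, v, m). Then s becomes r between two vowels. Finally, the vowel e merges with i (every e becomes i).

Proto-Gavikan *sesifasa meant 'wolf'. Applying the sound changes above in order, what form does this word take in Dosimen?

Dosimen: start from *sesifasa.
  rule 1 (debuccalisation): sesifasa → hesifasa
  rule 2: no change — hesifasa
  rule 3 (rhotacism): hesifasa → herifara
  rule 4 (vowel merger): herifara → hirifara
  ⇒ Dosimen hirifara

hirifara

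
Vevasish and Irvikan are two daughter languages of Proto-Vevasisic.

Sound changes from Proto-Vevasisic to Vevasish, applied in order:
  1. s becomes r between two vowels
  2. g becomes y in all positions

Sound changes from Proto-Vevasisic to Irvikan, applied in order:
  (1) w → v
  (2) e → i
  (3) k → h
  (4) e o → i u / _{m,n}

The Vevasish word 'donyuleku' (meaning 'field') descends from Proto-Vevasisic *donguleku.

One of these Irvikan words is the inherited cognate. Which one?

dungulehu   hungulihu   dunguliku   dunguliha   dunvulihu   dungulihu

Irvikan: *donguleku > donguliku > dongulihu > dungulihu  (by vowel merger, unconditioned shift, pre-nasal raising)
The other candidates each miss or misapply at least one Irvikan change.

dungulihu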